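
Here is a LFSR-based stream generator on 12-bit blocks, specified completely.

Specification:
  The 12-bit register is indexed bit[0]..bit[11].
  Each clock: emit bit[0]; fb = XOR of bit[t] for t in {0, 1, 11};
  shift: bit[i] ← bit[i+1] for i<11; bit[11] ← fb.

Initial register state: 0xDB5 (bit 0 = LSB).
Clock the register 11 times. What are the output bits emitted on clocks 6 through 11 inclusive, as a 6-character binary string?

101101

reg_0 = 0xDB5
clock 1: out=1, reg = 0x6DA
clock 2: out=0, reg = 0xB6D
clock 3: out=1, reg = 0x5B6
clock 4: out=0, reg = 0xADB
clock 5: out=1, reg = 0xD6D
clock 6: out=1, reg = 0x6B6
clock 7: out=0, reg = 0xB5B
clock 8: out=1, reg = 0xDAD
clock 9: out=1, reg = 0x6D6
clock 10: out=0, reg = 0xB6B
clock 11: out=1, reg = 0xDB5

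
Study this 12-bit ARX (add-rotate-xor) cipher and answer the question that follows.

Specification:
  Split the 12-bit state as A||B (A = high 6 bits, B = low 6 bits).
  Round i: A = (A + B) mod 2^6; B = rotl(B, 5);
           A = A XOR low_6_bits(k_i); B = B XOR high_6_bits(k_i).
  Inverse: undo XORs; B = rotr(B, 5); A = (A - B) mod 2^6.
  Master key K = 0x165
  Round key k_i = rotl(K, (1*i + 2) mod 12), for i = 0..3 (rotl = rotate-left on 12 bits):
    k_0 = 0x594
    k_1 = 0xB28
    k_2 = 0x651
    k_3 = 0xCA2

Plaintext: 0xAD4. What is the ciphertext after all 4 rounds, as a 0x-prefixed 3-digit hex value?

s_0 = plaintext = 0xAD4
s_1 = Round(s_0, k_0) = 0xADC
s_2 = Round(s_1, k_1) = 0xBE2
s_3 = Round(s_2, k_2) = 0x008
s_4 = Round(s_3, k_3) = 0xAB6

0xAB6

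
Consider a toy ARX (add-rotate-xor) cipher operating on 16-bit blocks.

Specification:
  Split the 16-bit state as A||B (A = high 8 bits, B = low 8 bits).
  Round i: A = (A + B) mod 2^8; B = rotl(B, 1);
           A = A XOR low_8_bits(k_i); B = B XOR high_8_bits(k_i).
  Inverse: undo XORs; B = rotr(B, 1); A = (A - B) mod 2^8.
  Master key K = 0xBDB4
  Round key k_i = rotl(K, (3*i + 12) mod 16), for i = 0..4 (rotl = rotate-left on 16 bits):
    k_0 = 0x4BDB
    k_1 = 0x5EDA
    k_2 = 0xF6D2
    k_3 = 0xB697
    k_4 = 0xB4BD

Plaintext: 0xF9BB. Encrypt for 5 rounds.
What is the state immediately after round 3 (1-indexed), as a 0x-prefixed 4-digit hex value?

0x45BA

s_0 = plaintext = 0xF9BB
s_1 = Round(s_0, k_0) = 0x6F3C
s_2 = Round(s_1, k_1) = 0x7126
s_3 = Round(s_2, k_2) = 0x45BA
s_4 = Round(s_3, k_3) = 0x68C3
s_5 = Round(s_4, k_4) = 0x9633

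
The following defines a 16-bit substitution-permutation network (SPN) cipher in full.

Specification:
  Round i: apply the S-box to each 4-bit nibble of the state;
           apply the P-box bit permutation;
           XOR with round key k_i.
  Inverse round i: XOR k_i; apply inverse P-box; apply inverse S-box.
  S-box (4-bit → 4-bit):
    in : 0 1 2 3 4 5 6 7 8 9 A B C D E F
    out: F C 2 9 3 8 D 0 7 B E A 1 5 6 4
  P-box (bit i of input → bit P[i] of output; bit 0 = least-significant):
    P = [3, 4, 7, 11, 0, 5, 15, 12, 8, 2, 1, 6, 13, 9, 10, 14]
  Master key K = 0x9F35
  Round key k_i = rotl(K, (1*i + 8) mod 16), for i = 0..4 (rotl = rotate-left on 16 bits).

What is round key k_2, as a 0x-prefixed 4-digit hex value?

K = 0x9F35
k_0 = rotl(K, (1*0+8) mod 16) = rotl(K, 8) = 0x359F
k_1 = rotl(K, (1*1+8) mod 16) = rotl(K, 9) = 0x6B3E
k_2 = rotl(K, (1*2+8) mod 16) = rotl(K, 10) = 0xD67C

0xD67C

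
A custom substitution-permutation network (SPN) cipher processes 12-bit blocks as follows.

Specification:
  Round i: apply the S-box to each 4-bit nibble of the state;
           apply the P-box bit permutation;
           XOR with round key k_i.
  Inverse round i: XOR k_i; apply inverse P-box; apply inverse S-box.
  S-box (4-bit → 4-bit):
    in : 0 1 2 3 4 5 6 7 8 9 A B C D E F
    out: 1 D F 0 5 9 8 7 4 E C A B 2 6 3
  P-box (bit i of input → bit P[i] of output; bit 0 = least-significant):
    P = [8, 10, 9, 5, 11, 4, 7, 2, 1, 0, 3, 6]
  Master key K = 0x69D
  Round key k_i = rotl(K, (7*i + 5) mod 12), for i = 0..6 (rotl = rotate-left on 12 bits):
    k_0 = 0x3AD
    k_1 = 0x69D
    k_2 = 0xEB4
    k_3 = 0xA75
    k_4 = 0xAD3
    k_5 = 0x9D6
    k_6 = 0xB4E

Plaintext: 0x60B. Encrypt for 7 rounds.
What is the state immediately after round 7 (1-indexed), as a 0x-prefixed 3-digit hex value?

0x0D0

s_0 = plaintext = 0x60B
s_1 = Round(s_0, k_0) = 0xFCD
s_2 = Round(s_1, k_1) = 0xA8A
s_3 = Round(s_2, k_2) = 0xC5C
s_4 = Round(s_3, k_3) = 0x712
s_5 = Round(s_4, k_4) = 0x57C
s_6 = Round(s_5, k_5) = 0x424
s_7 = Round(s_6, k_6) = 0x0D0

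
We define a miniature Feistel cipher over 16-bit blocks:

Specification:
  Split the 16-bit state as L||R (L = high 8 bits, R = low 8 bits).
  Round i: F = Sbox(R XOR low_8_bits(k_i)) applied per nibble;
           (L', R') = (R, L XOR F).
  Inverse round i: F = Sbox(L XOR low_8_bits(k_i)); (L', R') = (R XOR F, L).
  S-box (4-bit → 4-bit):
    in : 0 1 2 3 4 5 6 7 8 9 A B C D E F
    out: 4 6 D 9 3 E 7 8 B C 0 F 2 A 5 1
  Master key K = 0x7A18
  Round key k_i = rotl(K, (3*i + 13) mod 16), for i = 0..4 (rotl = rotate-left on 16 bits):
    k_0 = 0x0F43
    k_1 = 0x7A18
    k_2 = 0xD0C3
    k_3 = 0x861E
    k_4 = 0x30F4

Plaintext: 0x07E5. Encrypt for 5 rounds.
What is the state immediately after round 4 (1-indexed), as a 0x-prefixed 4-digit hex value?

s_0 = plaintext = 0x07E5
s_1 = Round(s_0, k_0) = 0xE500
s_2 = Round(s_1, k_1) = 0x008E
s_3 = Round(s_2, k_2) = 0x8E3A
s_4 = Round(s_3, k_3) = 0x3A5D
s_5 = Round(s_4, k_4) = 0x5D36

0x3A5D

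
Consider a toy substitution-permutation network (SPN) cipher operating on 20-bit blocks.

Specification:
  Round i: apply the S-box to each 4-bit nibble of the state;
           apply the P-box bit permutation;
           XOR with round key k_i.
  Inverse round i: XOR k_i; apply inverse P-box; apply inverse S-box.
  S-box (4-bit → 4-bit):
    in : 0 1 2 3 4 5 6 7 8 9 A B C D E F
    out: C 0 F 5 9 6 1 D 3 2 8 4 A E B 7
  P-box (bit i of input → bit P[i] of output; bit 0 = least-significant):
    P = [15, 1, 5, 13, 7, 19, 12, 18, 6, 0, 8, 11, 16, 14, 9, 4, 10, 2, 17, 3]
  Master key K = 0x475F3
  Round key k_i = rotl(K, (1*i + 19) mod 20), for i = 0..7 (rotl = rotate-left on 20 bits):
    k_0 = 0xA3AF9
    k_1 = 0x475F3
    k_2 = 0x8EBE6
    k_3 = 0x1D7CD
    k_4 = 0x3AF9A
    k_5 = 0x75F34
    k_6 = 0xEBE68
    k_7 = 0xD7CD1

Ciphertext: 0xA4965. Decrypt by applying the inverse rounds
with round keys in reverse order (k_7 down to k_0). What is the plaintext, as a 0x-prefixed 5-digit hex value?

0x3461E

s_0 = ciphertext = 0xA4965
s_1 = InvRound(s_0, k_7) = 0xF4B70
s_2 = InvRound(s_1, k_6) = 0x4EBB4
s_3 = InvRound(s_2, k_5) = 0x36134
s_4 = InvRound(s_3, k_4) = 0xE5A6F
s_5 = InvRound(s_4, k_3) = 0x360EF
s_6 = InvRound(s_5, k_2) = 0x03D96
s_7 = InvRound(s_6, k_1) = 0x99EAB
s_8 = InvRound(s_7, k_0) = 0x3461E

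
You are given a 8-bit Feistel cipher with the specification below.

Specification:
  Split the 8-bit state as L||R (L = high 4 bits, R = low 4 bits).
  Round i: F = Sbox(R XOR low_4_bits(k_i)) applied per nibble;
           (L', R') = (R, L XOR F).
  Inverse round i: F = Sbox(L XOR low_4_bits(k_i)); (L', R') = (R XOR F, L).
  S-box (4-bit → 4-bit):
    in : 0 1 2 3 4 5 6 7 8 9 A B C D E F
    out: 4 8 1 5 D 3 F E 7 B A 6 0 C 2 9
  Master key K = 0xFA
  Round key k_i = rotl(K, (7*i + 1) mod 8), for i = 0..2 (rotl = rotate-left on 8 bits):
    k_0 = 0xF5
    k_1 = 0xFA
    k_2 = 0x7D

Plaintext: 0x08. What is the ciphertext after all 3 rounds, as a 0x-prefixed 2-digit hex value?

0x76

s_0 = plaintext = 0x08
s_1 = Round(s_0, k_0) = 0x8C
s_2 = Round(s_1, k_1) = 0xC7
s_3 = Round(s_2, k_2) = 0x76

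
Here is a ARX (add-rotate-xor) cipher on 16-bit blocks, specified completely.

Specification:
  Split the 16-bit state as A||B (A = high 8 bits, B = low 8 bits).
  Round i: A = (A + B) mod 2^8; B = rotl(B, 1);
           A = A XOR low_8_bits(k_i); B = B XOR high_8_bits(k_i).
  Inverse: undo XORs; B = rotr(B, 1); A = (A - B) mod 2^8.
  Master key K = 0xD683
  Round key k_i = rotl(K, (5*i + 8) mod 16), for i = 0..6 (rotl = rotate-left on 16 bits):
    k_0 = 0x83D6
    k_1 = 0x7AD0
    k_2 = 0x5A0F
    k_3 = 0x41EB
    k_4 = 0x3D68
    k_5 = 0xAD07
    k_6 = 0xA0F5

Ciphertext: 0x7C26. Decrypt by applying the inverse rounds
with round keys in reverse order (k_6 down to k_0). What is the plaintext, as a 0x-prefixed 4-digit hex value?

0xC452

s_0 = ciphertext = 0x7C26
s_1 = InvRound(s_0, k_6) = 0x4643
s_2 = InvRound(s_1, k_5) = 0xCA77
s_3 = InvRound(s_2, k_4) = 0x7D25
s_4 = InvRound(s_3, k_3) = 0x6432
s_5 = InvRound(s_4, k_2) = 0x3734
s_6 = InvRound(s_5, k_1) = 0xC027
s_7 = InvRound(s_6, k_0) = 0xC452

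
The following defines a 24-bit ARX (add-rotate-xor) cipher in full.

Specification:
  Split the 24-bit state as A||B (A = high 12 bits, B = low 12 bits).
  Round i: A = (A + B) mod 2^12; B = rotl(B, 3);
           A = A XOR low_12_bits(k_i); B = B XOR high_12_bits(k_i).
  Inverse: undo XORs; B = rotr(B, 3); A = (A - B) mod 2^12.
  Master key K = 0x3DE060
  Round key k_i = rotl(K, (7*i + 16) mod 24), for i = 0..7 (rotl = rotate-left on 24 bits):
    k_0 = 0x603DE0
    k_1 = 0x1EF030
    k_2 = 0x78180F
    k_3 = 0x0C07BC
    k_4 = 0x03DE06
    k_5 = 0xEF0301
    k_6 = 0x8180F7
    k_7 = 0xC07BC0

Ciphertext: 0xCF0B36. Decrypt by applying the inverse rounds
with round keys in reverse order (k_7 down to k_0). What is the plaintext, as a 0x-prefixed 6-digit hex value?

s_0 = ciphertext = 0xCF0B36
s_1 = InvRound(s_0, k_7) = 0x44A2E6
s_2 = InvRound(s_1, k_6) = 0x75ED5F
s_3 = InvRound(s_2, k_5) = 0x5EAE75
s_4 = InvRound(s_3, k_4) = 0xA231C9
s_5 = InvRound(s_4, k_3) = 0xB7E221
s_6 = InvRound(s_5, k_2) = 0x2BD0B4
s_7 = InvRound(s_6, k_1) = 0xC6262B
s_8 = InvRound(s_7, k_0) = 0x17D005

0x17D005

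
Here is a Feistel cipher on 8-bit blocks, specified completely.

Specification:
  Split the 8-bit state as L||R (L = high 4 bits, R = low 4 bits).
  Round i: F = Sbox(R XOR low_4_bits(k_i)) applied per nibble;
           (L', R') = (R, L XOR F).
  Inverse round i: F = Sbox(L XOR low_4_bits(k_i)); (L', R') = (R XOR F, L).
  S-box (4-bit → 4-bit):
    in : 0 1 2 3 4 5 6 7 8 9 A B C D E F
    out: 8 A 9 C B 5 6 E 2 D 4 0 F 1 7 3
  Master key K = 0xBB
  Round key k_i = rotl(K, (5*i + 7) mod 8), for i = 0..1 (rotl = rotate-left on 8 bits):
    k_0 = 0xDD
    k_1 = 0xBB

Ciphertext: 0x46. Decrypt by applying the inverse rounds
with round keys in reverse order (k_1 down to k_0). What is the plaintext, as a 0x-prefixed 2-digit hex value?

0x65

s_0 = ciphertext = 0x46
s_1 = InvRound(s_0, k_1) = 0x54
s_2 = InvRound(s_1, k_0) = 0x65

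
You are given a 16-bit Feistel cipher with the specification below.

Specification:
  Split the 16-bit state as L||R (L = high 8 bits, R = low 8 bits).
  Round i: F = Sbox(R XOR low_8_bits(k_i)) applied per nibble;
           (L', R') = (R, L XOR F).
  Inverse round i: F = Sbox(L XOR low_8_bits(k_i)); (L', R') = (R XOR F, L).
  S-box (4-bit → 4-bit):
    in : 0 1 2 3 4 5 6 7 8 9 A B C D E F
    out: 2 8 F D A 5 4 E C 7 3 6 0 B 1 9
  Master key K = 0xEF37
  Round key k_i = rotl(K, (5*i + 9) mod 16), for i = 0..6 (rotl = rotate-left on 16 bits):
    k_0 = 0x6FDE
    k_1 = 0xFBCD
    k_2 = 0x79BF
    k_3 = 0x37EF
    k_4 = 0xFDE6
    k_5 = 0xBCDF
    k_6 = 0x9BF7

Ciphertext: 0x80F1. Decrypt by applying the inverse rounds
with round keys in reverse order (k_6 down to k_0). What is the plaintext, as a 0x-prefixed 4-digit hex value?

s_0 = ciphertext = 0x80F1
s_1 = InvRound(s_0, k_6) = 0x1F80
s_2 = InvRound(s_1, k_5) = 0x821F
s_3 = InvRound(s_2, k_4) = 0x5582
s_4 = InvRound(s_3, k_3) = 0xE155
s_5 = InvRound(s_4, k_2) = 0x04E1
s_6 = InvRound(s_5, k_1) = 0xE604
s_7 = InvRound(s_6, k_0) = 0xD8E6

0xD8E6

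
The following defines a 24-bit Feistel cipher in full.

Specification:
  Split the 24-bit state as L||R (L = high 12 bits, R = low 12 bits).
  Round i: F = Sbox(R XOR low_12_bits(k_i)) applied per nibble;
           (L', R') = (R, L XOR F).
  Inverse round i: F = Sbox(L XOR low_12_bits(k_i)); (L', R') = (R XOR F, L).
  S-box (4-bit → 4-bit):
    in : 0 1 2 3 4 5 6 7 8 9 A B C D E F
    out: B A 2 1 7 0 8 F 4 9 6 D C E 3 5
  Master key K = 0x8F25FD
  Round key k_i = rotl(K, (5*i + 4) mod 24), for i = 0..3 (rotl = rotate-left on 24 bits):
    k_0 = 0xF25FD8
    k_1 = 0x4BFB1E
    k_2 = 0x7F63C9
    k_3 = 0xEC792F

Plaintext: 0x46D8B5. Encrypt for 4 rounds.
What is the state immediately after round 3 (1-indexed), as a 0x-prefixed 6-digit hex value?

0x3EB0C1

s_0 = plaintext = 0x46D8B5
s_1 = Round(s_0, k_0) = 0x8B5BE3
s_2 = Round(s_1, k_1) = 0xBE33EB
s_3 = Round(s_2, k_2) = 0x3EB0C1
s_4 = Round(s_3, k_3) = 0x0C1AD8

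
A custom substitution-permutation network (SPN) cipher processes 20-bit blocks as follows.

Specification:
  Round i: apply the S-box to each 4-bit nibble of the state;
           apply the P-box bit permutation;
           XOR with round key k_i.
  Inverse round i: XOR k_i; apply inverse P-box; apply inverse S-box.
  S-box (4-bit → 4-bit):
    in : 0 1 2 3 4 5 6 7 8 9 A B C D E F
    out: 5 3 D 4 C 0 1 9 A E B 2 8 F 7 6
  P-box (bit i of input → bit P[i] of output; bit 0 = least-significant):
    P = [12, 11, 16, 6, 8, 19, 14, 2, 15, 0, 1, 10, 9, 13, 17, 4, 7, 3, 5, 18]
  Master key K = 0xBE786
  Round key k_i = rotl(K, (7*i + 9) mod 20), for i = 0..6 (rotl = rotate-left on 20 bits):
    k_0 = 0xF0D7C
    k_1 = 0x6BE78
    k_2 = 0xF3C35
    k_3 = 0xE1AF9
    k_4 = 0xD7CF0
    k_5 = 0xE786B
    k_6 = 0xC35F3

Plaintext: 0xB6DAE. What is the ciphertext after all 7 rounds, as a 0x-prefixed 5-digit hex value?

0x355CB

s_0 = plaintext = 0xB6DAE
s_1 = Round(s_0, k_0) = 0x69273
s_2 = Round(s_1, k_1) = 0x51BEE
s_3 = Round(s_2, k_2) = 0x64734
s_4 = Round(s_3, k_3) = 0xDDE29
s_5 = Round(s_4, k_4) = 0xA970F
s_6 = Round(s_5, k_5) = 0x995F3
s_7 = Round(s_6, k_6) = 0x355CB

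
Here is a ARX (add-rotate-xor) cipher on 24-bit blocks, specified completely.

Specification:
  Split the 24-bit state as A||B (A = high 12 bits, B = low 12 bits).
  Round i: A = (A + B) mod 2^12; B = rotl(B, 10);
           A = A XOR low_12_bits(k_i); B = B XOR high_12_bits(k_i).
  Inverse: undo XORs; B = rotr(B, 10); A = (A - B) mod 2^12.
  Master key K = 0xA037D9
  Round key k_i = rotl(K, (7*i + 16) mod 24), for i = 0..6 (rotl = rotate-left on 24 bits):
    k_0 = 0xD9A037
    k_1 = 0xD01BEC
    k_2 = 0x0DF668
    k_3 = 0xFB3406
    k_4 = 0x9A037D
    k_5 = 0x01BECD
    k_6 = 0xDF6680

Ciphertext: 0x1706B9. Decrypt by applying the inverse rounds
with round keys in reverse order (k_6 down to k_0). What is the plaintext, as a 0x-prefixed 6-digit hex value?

s_0 = ciphertext = 0x1706B9
s_1 = InvRound(s_0, k_6) = 0xAB2D3E
s_2 = InvRound(s_1, k_5) = 0xFE8497
s_3 = InvRound(s_2, k_4) = 0x7B64DF
s_4 = InvRound(s_3, k_3) = 0x5FEDB2
s_5 = InvRound(s_4, k_2) = 0xDDF5B7
s_6 = InvRound(s_5, k_1) = 0x3592DA
s_7 = InvRound(s_6, k_0) = 0x66BD03

0x66BD03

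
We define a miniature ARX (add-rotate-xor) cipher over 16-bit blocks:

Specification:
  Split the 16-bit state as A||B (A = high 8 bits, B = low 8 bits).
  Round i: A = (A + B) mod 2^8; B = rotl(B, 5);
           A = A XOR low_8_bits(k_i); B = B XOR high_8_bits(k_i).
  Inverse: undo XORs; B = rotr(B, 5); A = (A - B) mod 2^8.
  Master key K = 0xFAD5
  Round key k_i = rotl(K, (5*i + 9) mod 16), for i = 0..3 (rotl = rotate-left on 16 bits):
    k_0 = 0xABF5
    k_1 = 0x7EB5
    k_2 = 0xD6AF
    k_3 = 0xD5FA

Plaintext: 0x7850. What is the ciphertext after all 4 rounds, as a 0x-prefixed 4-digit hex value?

0x4326

s_0 = plaintext = 0x7850
s_1 = Round(s_0, k_0) = 0x3DA1
s_2 = Round(s_1, k_1) = 0x6B4A
s_3 = Round(s_2, k_2) = 0x1A9F
s_4 = Round(s_3, k_3) = 0x4326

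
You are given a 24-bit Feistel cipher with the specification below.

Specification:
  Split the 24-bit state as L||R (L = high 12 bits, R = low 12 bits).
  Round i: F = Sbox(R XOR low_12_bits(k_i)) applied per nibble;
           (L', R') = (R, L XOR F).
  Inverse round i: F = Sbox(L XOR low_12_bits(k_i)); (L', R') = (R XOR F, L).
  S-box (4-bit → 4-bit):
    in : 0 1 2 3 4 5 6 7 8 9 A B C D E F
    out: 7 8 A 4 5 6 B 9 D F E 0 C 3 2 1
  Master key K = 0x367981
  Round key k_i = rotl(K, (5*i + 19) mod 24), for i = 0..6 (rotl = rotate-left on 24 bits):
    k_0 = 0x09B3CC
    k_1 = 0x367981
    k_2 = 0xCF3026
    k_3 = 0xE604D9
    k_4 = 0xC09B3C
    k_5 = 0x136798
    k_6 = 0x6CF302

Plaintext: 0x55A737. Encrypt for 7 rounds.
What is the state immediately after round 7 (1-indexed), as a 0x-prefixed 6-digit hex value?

s_0 = plaintext = 0x55A737
s_1 = Round(s_0, k_0) = 0x73704A
s_2 = Round(s_1, k_1) = 0x04A8F7
s_3 = Round(s_2, k_2) = 0x8F7D72
s_4 = Round(s_3, k_3) = 0xD72717
s_5 = Round(s_4, k_4) = 0x7171D2
s_6 = Round(s_5, k_5) = 0x1D2C49
s_7 = Round(s_6, k_6) = 0xC49082

0xC49082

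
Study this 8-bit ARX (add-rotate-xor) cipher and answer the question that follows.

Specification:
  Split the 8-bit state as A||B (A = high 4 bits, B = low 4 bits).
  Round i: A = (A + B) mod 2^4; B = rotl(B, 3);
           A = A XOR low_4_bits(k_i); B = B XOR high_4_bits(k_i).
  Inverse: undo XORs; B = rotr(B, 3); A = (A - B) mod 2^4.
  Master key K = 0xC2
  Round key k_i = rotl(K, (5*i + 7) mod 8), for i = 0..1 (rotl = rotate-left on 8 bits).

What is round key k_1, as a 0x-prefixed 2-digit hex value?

K = 0xC2
k_0 = rotl(K, (5*0+7) mod 8) = rotl(K, 7) = 0x61
k_1 = rotl(K, (5*1+7) mod 8) = rotl(K, 4) = 0x2C

0x2C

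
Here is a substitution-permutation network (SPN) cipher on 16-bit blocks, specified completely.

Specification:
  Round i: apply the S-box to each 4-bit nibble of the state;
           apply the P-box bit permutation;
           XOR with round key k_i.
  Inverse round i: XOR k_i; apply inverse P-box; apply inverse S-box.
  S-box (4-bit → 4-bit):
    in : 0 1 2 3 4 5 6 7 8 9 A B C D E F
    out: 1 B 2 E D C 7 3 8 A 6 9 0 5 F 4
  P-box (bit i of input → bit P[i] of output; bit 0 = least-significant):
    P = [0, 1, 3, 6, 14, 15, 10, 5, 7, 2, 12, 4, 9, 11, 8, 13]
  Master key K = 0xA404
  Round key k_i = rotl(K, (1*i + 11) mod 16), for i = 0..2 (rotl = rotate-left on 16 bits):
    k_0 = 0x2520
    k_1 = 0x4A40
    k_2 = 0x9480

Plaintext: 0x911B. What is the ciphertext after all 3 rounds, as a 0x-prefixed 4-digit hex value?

0xAE74

s_0 = plaintext = 0x911B
s_1 = Round(s_0, k_0) = 0xCDD5
s_2 = Round(s_1, k_1) = 0x1E88
s_3 = Round(s_2, k_2) = 0xAE74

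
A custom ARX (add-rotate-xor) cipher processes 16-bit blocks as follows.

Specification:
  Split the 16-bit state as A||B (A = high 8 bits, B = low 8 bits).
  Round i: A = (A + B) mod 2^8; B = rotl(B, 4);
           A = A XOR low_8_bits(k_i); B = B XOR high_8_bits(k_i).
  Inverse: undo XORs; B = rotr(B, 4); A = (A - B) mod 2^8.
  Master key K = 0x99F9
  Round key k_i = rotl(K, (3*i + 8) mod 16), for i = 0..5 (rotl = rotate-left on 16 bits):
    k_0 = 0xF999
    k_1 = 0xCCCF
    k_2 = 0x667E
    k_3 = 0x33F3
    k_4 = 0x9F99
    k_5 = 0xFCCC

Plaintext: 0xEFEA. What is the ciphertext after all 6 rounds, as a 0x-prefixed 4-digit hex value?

s_0 = plaintext = 0xEFEA
s_1 = Round(s_0, k_0) = 0x4057
s_2 = Round(s_1, k_1) = 0x58B9
s_3 = Round(s_2, k_2) = 0x6FFD
s_4 = Round(s_3, k_3) = 0x9FEC
s_5 = Round(s_4, k_4) = 0x1251
s_6 = Round(s_5, k_5) = 0xAFE9

0xAFE9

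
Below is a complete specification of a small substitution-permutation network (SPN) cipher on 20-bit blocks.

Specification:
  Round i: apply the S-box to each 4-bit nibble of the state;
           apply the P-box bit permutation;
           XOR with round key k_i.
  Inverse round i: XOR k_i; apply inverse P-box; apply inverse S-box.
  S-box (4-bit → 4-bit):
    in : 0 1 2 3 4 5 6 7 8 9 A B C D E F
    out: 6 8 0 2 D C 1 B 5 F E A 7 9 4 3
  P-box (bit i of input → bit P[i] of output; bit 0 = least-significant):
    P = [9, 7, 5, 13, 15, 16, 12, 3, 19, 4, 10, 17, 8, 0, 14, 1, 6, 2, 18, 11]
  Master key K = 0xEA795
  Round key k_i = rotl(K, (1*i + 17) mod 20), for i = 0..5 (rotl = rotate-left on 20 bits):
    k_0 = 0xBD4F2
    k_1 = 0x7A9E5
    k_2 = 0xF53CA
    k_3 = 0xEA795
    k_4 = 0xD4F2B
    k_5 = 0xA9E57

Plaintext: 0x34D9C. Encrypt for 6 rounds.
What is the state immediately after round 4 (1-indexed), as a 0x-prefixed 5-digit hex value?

0x3C85B

s_0 = plaintext = 0x34D9C
s_1 = Round(s_0, k_0) = 0x0075C
s_2 = Round(s_1, k_1) = 0x9FB58
s_3 = Round(s_2, k_2) = 0x948B7
s_4 = Round(s_3, k_3) = 0x3C85B
s_5 = Round(s_4, k_4) = 0x53AA6
s_6 = Round(s_5, k_5) = 0xD804E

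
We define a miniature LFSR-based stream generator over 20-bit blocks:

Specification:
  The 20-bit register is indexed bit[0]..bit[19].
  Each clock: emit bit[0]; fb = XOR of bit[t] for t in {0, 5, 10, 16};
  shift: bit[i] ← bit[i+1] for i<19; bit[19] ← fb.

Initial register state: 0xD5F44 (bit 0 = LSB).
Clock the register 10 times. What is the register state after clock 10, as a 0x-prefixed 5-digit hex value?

0x29357

reg_0 = 0xD5F44
clock 1: out=0, reg = 0x6AFA2
clock 2: out=0, reg = 0x357D1
clock 3: out=1, reg = 0x9ABE8
clock 4: out=0, reg = 0x4D5F4
clock 5: out=0, reg = 0x26AFA
clock 6: out=0, reg = 0x9357D
clock 7: out=1, reg = 0x49ABE
clock 8: out=0, reg = 0xA4D5F
clock 9: out=1, reg = 0x526AF
clock 10: out=1, reg = 0x29357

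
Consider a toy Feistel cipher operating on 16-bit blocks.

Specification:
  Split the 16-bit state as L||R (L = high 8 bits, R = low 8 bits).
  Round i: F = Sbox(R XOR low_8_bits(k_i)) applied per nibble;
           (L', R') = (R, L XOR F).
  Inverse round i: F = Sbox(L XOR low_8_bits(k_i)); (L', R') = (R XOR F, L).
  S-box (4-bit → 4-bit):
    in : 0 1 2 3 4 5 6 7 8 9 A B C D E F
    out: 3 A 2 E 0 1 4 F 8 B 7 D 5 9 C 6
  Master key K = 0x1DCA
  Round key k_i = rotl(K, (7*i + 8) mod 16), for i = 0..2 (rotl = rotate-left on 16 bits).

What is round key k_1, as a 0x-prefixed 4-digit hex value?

0x0EE5

K = 0x1DCA
k_0 = rotl(K, (7*0+8) mod 16) = rotl(K, 8) = 0xCA1D
k_1 = rotl(K, (7*1+8) mod 16) = rotl(K, 15) = 0x0EE5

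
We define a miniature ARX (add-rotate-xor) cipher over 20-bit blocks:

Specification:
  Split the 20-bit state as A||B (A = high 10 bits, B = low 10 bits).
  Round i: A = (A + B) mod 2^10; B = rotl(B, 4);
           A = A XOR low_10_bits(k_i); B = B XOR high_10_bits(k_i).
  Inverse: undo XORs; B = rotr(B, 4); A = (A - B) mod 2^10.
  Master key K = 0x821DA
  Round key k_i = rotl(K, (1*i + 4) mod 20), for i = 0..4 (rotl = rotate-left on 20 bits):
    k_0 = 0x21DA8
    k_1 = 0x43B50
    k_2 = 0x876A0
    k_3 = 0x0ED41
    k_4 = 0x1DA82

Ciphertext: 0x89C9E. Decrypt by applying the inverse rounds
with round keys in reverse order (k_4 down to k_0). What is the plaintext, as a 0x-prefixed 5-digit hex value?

0xC6F2E

s_0 = ciphertext = 0x89C9E
s_1 = InvRound(s_0, k_4) = 0xA5E0E
s_2 = InvRound(s_1, k_3) = 0x9CD63
s_3 = InvRound(s_2, k_2) = 0x473B7
s_4 = InvRound(s_3, k_1) = 0xF866B
s_5 = InvRound(s_4, k_0) = 0xC6F2E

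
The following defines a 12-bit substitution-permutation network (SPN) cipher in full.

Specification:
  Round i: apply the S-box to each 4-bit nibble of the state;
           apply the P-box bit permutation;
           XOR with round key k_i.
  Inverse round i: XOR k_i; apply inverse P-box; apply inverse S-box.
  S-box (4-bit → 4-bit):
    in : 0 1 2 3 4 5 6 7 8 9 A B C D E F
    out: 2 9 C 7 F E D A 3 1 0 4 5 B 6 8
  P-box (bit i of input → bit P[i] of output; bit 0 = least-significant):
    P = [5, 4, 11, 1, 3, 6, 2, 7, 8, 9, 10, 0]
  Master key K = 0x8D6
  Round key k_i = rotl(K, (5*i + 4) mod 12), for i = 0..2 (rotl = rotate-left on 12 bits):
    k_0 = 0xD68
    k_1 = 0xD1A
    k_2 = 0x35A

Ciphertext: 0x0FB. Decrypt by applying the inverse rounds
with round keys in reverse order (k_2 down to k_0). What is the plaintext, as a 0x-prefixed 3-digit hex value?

0x790

s_0 = ciphertext = 0x0FB
s_1 = InvRound(s_0, k_2) = 0xDF9
s_2 = InvRound(s_1, k_1) = 0xF71
s_3 = InvRound(s_2, k_0) = 0x790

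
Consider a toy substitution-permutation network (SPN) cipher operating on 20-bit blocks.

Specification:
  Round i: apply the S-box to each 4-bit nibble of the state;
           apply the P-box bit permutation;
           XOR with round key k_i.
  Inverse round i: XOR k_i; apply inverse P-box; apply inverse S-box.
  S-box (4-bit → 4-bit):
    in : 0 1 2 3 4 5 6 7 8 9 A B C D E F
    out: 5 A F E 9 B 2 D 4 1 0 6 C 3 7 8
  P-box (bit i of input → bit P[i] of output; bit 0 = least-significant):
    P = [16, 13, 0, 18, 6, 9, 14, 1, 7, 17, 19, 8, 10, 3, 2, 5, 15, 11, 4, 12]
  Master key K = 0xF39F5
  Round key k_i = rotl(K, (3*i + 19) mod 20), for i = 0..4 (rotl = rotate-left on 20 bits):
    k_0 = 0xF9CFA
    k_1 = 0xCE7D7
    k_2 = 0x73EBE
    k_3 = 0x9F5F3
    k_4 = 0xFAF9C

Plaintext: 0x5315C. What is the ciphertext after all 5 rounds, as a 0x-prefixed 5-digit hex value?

0x08A36

s_0 = plaintext = 0x5315C
s_1 = Round(s_0, k_0) = 0x90795
s_2 = Round(s_1, k_1) = 0x14213
s_3 = Round(s_2, k_2) = 0x9011D
s_4 = Round(s_3, k_3) = 0xA52F5
s_5 = Round(s_4, k_4) = 0x08A36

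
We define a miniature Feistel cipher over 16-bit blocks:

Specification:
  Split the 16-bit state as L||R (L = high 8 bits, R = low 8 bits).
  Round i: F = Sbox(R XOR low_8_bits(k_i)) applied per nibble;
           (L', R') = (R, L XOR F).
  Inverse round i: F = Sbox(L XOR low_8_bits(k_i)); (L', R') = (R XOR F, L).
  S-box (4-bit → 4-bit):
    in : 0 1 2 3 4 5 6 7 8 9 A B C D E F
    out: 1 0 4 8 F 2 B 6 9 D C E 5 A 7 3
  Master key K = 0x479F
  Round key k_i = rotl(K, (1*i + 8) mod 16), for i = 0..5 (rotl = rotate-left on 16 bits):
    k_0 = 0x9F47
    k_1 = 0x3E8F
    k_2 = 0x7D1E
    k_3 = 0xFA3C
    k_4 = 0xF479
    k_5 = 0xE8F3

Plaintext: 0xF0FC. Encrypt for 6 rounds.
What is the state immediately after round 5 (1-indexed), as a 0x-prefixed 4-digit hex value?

s_0 = plaintext = 0xF0FC
s_1 = Round(s_0, k_0) = 0xFC1E
s_2 = Round(s_1, k_1) = 0x1E2C
s_3 = Round(s_2, k_2) = 0x2C9A
s_4 = Round(s_3, k_3) = 0x9AE7
s_5 = Round(s_4, k_4) = 0xE74D
s_6 = Round(s_5, k_5) = 0x4D00

0xE74D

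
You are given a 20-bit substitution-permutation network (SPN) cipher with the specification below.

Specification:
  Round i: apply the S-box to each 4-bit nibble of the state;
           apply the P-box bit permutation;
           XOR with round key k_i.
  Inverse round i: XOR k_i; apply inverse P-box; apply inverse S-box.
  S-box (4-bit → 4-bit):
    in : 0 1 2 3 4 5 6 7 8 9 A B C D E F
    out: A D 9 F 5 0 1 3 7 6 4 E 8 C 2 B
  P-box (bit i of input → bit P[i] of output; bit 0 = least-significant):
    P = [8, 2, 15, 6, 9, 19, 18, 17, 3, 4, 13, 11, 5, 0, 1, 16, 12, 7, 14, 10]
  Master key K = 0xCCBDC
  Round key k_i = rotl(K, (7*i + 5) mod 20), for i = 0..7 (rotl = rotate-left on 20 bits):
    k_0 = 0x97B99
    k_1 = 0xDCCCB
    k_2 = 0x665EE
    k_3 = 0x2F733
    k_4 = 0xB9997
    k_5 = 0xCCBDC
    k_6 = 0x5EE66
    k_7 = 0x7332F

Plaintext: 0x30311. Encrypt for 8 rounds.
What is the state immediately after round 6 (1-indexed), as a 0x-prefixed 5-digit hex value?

s_0 = plaintext = 0x30311
s_1 = Round(s_0, k_0) = 0xE8440
s_2 = Round(s_1, k_1) = 0x9EE24
s_3 = Round(s_2, k_2) = 0x4A67F
s_4 = Round(s_3, k_3) = 0xAA47D
s_5 = Round(s_4, k_4) = 0x37BDD
s_6 = Round(s_5, k_5) = 0xA372D
s_7 = Round(s_6, k_6) = 0x62C1D
s_8 = Round(s_7, k_7) = 0x0A94F

0xA372D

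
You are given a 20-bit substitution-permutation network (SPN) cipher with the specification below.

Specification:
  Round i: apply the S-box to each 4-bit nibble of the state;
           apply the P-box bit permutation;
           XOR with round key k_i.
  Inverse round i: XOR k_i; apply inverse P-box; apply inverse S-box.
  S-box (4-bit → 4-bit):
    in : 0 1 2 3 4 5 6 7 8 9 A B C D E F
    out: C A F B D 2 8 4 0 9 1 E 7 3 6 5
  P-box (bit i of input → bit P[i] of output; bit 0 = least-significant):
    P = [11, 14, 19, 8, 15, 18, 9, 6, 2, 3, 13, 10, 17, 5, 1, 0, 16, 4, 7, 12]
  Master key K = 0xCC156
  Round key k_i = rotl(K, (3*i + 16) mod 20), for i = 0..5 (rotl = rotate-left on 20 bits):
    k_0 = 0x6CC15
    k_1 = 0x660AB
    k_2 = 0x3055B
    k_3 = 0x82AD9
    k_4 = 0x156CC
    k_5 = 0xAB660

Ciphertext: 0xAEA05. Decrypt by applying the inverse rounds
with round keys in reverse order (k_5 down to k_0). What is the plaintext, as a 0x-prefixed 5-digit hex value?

s_0 = ciphertext = 0xAEA05
s_1 = InvRound(s_0, k_5) = 0x6196D
s_2 = InvRound(s_1, k_4) = 0xF36E3
s_3 = InvRound(s_2, k_3) = 0x3C15A
s_4 = InvRound(s_3, k_2) = 0x866A5
s_5 = InvRound(s_4, k_1) = 0x8F3E7
s_6 = InvRound(s_5, k_0) = 0xBC0B4

0xBC0B4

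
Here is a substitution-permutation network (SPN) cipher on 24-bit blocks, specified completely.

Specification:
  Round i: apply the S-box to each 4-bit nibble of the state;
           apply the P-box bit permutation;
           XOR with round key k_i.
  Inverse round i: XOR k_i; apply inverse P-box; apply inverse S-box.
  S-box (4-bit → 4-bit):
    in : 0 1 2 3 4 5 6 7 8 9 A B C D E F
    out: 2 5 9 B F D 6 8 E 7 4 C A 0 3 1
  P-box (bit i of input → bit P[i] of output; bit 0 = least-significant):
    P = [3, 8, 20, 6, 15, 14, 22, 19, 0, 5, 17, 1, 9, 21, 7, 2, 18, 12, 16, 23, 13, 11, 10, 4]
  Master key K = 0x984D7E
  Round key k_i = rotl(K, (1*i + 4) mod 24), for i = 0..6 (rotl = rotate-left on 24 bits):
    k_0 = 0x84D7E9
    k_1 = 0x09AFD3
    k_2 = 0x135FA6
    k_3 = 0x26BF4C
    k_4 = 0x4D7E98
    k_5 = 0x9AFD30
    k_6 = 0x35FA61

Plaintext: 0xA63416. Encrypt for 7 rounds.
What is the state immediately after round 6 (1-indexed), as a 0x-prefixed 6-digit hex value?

0xDEE989

s_0 = plaintext = 0xA63416
s_1 = Round(s_0, k_0) = 0xF740CE
s_2 = Round(s_1, k_1) = 0xA1CC7F
s_3 = Round(s_2, k_2) = 0x3E5B88
s_4 = Round(s_3, k_3) = 0x78C49A
s_5 = Round(s_4, k_4) = 0xBEAEAF
s_6 = Round(s_5, k_5) = 0xDEE989
s_7 = Round(s_6, k_6) = 0x4BA948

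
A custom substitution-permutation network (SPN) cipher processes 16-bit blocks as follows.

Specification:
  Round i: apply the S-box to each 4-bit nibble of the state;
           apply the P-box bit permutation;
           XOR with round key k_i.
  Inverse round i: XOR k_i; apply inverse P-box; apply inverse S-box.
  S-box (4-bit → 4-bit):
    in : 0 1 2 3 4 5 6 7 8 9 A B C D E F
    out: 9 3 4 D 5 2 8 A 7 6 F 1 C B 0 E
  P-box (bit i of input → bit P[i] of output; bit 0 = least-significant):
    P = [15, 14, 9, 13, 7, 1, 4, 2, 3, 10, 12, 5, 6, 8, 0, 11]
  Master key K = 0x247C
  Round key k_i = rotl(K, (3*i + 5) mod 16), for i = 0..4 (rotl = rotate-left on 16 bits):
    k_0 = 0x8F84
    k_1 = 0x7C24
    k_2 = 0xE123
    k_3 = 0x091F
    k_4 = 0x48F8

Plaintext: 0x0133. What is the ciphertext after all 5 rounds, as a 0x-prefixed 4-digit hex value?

0x7B0D

s_0 = plaintext = 0x0133
s_1 = Round(s_0, k_0) = 0x2158
s_2 = Round(s_1, k_1) = 0xBA2F
s_3 = Round(s_2, k_2) = 0x975B
s_4 = Round(s_3, k_3) = 0x8C3C
s_5 = Round(s_4, k_4) = 0x7B0D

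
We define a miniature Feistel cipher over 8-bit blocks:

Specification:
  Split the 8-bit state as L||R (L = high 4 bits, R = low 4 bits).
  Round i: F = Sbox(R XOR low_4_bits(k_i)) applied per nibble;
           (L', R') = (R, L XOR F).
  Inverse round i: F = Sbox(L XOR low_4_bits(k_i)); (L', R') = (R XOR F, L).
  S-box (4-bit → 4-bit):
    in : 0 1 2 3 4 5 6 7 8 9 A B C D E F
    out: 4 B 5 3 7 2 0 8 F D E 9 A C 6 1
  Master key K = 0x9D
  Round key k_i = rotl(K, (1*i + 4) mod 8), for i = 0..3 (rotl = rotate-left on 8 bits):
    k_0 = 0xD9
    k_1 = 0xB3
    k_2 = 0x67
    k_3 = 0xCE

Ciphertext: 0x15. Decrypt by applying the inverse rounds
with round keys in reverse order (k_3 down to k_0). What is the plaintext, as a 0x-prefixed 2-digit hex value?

s_0 = ciphertext = 0x15
s_1 = InvRound(s_0, k_3) = 0x41
s_2 = InvRound(s_1, k_2) = 0x24
s_3 = InvRound(s_2, k_1) = 0xF2
s_4 = InvRound(s_3, k_0) = 0x2F

0x2F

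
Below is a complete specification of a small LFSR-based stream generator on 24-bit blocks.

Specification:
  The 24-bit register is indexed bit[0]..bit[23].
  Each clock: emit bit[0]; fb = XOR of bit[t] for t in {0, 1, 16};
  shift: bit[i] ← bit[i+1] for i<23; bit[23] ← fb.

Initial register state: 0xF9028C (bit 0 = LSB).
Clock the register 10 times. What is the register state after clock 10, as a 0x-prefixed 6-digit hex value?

reg_0 = 0xF9028C
clock 1: out=0, reg = 0xFC8146
clock 2: out=0, reg = 0xFE40A3
clock 3: out=1, reg = 0x7F2051
clock 4: out=1, reg = 0x3F9028
clock 5: out=0, reg = 0x9FC814
clock 6: out=0, reg = 0xCFE40A
clock 7: out=0, reg = 0x67F205
clock 8: out=1, reg = 0x33F902
clock 9: out=0, reg = 0x19FC81
clock 10: out=1, reg = 0x0CFE40

0x0CFE40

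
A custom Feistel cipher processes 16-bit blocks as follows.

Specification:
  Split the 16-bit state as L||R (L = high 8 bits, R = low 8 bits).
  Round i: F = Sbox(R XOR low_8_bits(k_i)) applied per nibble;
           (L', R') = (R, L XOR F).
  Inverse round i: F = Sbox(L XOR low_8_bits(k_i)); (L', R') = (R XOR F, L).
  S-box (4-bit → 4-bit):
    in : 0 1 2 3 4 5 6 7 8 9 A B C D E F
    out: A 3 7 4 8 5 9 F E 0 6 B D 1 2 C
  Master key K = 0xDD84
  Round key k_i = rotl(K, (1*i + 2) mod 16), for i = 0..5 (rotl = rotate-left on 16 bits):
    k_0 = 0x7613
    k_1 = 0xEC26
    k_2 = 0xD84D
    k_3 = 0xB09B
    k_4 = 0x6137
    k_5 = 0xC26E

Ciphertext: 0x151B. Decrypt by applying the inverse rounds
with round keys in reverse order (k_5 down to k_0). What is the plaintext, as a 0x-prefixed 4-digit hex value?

0x9F61

s_0 = ciphertext = 0x151B
s_1 = InvRound(s_0, k_5) = 0xE015
s_2 = InvRound(s_1, k_4) = 0x0AE0
s_3 = InvRound(s_2, k_3) = 0xE30A
s_4 = InvRound(s_3, k_2) = 0x68E3
s_5 = InvRound(s_4, k_1) = 0x6168
s_6 = InvRound(s_5, k_0) = 0x9F61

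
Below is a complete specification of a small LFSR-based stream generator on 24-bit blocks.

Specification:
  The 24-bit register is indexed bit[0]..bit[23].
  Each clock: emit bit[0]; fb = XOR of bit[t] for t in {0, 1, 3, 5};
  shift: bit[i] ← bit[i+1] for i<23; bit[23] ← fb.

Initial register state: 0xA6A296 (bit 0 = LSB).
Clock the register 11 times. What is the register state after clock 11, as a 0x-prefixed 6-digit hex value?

0x5374D4

reg_0 = 0xA6A296
clock 1: out=0, reg = 0xD3514B
clock 2: out=1, reg = 0xE9A8A5
clock 3: out=1, reg = 0x74D452
clock 4: out=0, reg = 0xBA6A29
clock 5: out=1, reg = 0xDD3514
clock 6: out=0, reg = 0x6E9A8A
clock 7: out=0, reg = 0x374D45
clock 8: out=1, reg = 0x9BA6A2
clock 9: out=0, reg = 0x4DD351
clock 10: out=1, reg = 0xA6E9A8
clock 11: out=0, reg = 0x5374D4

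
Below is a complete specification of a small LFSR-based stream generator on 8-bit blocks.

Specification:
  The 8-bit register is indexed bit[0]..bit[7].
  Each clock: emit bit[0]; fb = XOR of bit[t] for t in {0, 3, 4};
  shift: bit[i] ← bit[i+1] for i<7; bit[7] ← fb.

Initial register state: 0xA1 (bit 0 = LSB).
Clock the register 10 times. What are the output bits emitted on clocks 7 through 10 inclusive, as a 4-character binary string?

reg_0 = 0xA1
clock 1: out=1, reg = 0xD0
clock 2: out=0, reg = 0xE8
clock 3: out=0, reg = 0xF4
clock 4: out=0, reg = 0xFA
clock 5: out=0, reg = 0x7D
clock 6: out=1, reg = 0xBE
clock 7: out=0, reg = 0x5F
clock 8: out=1, reg = 0xAF
clock 9: out=1, reg = 0x57
clock 10: out=1, reg = 0x2B

0111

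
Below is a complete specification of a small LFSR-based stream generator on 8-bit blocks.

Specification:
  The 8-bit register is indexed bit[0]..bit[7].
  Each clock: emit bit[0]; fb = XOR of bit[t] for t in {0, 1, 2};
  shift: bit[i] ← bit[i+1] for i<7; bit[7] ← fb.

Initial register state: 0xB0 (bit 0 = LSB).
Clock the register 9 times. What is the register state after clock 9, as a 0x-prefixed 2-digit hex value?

0xE2

reg_0 = 0xB0
clock 1: out=0, reg = 0x58
clock 2: out=0, reg = 0x2C
clock 3: out=0, reg = 0x96
clock 4: out=0, reg = 0x4B
clock 5: out=1, reg = 0x25
clock 6: out=1, reg = 0x12
clock 7: out=0, reg = 0x89
clock 8: out=1, reg = 0xC4
clock 9: out=0, reg = 0xE2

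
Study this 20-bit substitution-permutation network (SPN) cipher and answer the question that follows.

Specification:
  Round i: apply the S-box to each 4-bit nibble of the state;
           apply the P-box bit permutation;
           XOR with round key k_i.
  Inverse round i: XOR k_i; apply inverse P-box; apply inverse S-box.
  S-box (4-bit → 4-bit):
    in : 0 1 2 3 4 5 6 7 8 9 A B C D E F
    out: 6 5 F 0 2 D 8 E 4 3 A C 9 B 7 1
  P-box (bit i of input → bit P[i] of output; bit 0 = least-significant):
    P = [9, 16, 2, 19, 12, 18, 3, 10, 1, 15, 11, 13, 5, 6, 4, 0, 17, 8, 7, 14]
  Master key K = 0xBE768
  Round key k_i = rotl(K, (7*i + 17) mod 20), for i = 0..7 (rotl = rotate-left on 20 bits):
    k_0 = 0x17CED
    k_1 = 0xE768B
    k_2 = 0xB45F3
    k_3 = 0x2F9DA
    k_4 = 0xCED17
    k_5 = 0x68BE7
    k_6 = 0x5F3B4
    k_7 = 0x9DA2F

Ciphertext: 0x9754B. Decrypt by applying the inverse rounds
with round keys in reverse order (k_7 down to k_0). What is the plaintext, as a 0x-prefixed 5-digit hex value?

0xDA610

s_0 = ciphertext = 0x9754B
s_1 = InvRound(s_0, k_7) = 0x49761
s_2 = InvRound(s_1, k_6) = 0xB7660
s_3 = InvRound(s_2, k_5) = 0x762D7
s_4 = InvRound(s_3, k_4) = 0xE406D
s_5 = InvRound(s_4, k_3) = 0x0529B
s_6 = InvRound(s_5, k_2) = 0x9935D
s_7 = InvRound(s_6, k_1) = 0x20DA0
s_8 = InvRound(s_7, k_0) = 0xDA610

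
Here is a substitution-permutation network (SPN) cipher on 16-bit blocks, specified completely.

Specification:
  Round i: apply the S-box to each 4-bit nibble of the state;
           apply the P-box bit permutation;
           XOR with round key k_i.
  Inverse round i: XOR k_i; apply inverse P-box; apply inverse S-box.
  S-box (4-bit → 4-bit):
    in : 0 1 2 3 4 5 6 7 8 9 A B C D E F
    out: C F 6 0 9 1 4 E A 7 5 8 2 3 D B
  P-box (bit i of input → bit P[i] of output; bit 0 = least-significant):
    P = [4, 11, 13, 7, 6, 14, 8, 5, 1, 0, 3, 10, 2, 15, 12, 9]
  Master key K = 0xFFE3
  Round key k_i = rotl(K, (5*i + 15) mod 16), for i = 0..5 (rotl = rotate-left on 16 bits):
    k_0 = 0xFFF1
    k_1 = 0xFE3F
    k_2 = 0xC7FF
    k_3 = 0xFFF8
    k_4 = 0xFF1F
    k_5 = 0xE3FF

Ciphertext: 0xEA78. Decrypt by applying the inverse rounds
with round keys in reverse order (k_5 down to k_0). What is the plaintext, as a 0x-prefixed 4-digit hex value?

s_0 = ciphertext = 0xEA78
s_1 = InvRound(s_0, k_5) = 0x5D68
s_2 = InvRound(s_1, k_4) = 0xFD4A
s_3 = InvRound(s_2, k_3) = 0xB5B4
s_4 = InvRound(s_3, k_2) = 0x09D6
s_5 = InvRound(s_4, k_1) = 0x7710
s_6 = InvRound(s_5, k_0) = 0xCC48

0xCC48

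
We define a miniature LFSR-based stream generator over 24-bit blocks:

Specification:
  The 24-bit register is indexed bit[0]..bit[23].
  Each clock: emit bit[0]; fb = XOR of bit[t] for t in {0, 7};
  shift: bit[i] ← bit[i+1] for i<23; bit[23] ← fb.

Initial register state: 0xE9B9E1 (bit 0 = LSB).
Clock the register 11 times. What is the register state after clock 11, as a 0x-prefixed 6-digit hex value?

0x525D37

reg_0 = 0xE9B9E1
clock 1: out=1, reg = 0x74DCF0
clock 2: out=0, reg = 0xBA6E78
clock 3: out=0, reg = 0x5D373C
clock 4: out=0, reg = 0x2E9B9E
clock 5: out=0, reg = 0x974DCF
clock 6: out=1, reg = 0x4BA6E7
clock 7: out=1, reg = 0x25D373
clock 8: out=1, reg = 0x92E9B9
clock 9: out=1, reg = 0x4974DC
clock 10: out=0, reg = 0xA4BA6E
clock 11: out=0, reg = 0x525D37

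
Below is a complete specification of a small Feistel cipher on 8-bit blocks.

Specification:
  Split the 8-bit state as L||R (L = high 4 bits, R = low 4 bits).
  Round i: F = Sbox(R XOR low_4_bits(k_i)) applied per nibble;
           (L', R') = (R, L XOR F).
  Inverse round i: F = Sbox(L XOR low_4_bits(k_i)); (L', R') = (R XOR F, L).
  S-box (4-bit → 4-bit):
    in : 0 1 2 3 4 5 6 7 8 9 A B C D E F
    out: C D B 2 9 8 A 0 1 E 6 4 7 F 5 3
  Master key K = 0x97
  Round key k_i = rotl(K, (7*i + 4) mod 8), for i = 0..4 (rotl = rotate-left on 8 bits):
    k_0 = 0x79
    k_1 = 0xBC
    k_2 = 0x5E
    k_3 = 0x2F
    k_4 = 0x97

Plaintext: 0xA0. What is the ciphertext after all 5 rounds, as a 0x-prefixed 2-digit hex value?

s_0 = plaintext = 0xA0
s_1 = Round(s_0, k_0) = 0x04
s_2 = Round(s_1, k_1) = 0x41
s_3 = Round(s_2, k_2) = 0x17
s_4 = Round(s_3, k_3) = 0x70
s_5 = Round(s_4, k_4) = 0x07

0x07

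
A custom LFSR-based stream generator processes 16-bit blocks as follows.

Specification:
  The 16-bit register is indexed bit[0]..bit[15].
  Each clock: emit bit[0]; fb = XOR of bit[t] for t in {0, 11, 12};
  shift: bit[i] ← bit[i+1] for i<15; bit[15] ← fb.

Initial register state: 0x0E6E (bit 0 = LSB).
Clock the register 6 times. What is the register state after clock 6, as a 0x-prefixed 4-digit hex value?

reg_0 = 0x0E6E
clock 1: out=0, reg = 0x8737
clock 2: out=1, reg = 0xC39B
clock 3: out=1, reg = 0xE1CD
clock 4: out=1, reg = 0xF0E6
clock 5: out=0, reg = 0xF873
clock 6: out=1, reg = 0xFC39

0xFC39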